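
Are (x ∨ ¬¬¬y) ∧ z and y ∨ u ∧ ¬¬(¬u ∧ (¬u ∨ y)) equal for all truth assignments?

No

E1: (x ∨ ¬¬¬y) ∧ z
    = (x ∨ ¬y) ∧ z   [double negation]
E2: y ∨ u ∧ ¬¬(¬u ∧ (¬u ∨ y))
    = y ∨ u ∧ ¬¬¬u   [absorption]
    = y ∨ u ∧ ¬u   [double negation]
    = y   [complement / identity]
These differ: at u=0, x=0, y=1, z=0, E1 = 0 but E2 = 1.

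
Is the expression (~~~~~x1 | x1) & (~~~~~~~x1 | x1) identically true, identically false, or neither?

identically true

(~~~~~x1 | x1) & (~~~~~~~x1 | x1)
= (~~~~~x1 | x1) & (~~~~~x1 | x1)   (double negation)
= ~~~~~x1 | x1   (idempotence)
= ~~~x1 | x1   (double negation)
= ~x1 | x1   (double negation)
= 1   (complement)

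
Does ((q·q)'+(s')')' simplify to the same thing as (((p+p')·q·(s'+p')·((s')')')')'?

Yes

E1: ((q·q)'+(s')')'
    = (q'+(s')')'   (idempotence)
    = q·s'   (De Morgan)
E2: (((p+p')·q·(s'+p')·((s')')')')'
    = ((q·(s'+p')·((s')')')')'   (complement / identity)
    = ((q·(s'+p')·s')')'   (double negation)
    = ((q·s')')'   (absorption)
    = q·s'   (double negation)
Both reduce to q·s', so they are equivalent.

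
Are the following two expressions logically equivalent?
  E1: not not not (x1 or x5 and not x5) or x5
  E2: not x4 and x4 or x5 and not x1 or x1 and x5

No

E1: not not not (x1 or x5 and not x5) or x5
    = not not not x1 or x5   — complement / identity
    = not x1 or x5   — double negation
E2: not x4 and x4 or x5 and not x1 or x1 and x5
    = x5 and not x1 or x1 and x5   — complement / identity
    = x5   — distribution
These differ: at x1=0, x4=0, x5=0, E1 = 1 but E2 = 0.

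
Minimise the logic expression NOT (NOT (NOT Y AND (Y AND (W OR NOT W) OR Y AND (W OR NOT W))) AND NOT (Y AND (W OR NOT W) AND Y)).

NOT (NOT (NOT Y AND (Y AND (W OR NOT W) OR Y AND (W OR NOT W))) AND NOT (Y AND (W OR NOT W) AND Y))
= NOT (NOT (NOT Y AND Y AND (W OR NOT W)) AND NOT (Y AND (W OR NOT W) AND Y))   (idempotence)
= NOT Y AND Y AND (W OR NOT W) OR Y AND (W OR NOT W) AND Y   (De Morgan)
= Y AND (W OR NOT W)   (distribution)
= Y   (complement / identity)

Y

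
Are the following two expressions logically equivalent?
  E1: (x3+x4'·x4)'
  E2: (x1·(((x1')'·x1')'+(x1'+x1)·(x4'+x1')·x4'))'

E1: (x3+x4'·x4)'
    = x3'   (complement / identity)
E2: (x1·(((x1')'·x1')'+(x1'+x1)·(x4'+x1')·x4'))'
    = (x1·(x1'+x1+(x1'+x1)·(x4'+x1')·x4'))'   (De Morgan)
    = (x1·(x1'+x1+(x1'+x1)·x4'))'   (absorption)
    = (x1·(x1'+x1))'   (absorption)
    = x1'   (complement / identity)
These differ: at x1=0, x3=1, x4=1, E1 = 0 but E2 = 1.

No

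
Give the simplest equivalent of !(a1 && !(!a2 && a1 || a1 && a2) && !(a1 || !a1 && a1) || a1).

!a1

!(a1 && !(!a2 && a1 || a1 && a2) && !(a1 || !a1 && a1) || a1)
= !(a1 && !a1 && !(a1 || !a1 && a1) || a1)
= !(a1 && !a1 && !a1 || a1)
= !(a1 && !a1 || a1)
= !a1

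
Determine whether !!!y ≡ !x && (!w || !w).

No

E1: !!!y
    = !y   [double negation]
E2: !x && (!w || !w)
    = !x && !w   [idempotence]
These differ: at w=1, x=0, y=0, E1 = 1 but E2 = 0.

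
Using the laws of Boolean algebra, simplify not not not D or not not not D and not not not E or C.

not D or C

not not not D or not not not D and not not not E or C
= not not not D or not not not D and not E or C   [double negation]
= not not not D or C   [absorption]
= not D or C   [double negation]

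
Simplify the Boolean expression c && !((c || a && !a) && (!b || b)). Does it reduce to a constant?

c && !((c || a && !a) && (!b || b))
= c && !(c || a && !a)
= c && !c
= false

false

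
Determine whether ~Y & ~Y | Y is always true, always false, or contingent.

always true

~Y & ~Y | Y
= ~Y | Y   (idempotence)
= 1   (complement)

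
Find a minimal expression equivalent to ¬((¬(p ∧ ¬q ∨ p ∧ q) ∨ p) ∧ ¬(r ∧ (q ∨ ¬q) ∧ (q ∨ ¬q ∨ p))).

r

¬((¬(p ∧ ¬q ∨ p ∧ q) ∨ p) ∧ ¬(r ∧ (q ∨ ¬q) ∧ (q ∨ ¬q ∨ p)))
= ¬((¬p ∨ p) ∧ ¬(r ∧ (q ∨ ¬q) ∧ (q ∨ ¬q ∨ p)))
= ¬¬(r ∧ (q ∨ ¬q) ∧ (q ∨ ¬q ∨ p))
= r ∧ (q ∨ ¬q) ∧ (q ∨ ¬q ∨ p)
= r ∧ (q ∨ ¬q)
= r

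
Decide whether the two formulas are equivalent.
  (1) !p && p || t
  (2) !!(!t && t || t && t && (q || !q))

Yes

E1: !p && p || t
    = t
E2: !!(!t && t || t && t && (q || !q))
    = !t && t || t && t && (q || !q)
    = !t && t || t && t
    = t
Both reduce to t, so they are equivalent.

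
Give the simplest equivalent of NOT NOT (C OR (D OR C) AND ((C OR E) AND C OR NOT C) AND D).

C OR D

NOT NOT (C OR (D OR C) AND ((C OR E) AND C OR NOT C) AND D)
= NOT NOT (C OR (D OR C) AND (C OR NOT C) AND D)
= C OR (D OR C) AND (C OR NOT C) AND D
= C OR (D OR C) AND D
= C OR D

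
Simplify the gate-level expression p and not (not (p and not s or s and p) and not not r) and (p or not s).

p and not (not (p and not s or s and p) and not not r) and (p or not s)
= p and (p and not s or s and p or not r) and (p or not s)   [De Morgan]
= p and (p or not r) and (p or not s)   [distribution]
= p and (p or not s)   [absorption]
= p   [absorption]

p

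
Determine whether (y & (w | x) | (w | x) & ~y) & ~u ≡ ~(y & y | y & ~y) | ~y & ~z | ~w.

No

E1: (y & (w | x) | (w | x) & ~y) & ~u
    = (w | x) & ~u   (distribution)
E2: ~(y & y | y & ~y) | ~y & ~z | ~w
    = ~y | ~y & ~z | ~w   (distribution)
    = ~y | ~w   (absorption)
These differ: at u=1, w=0, x=0, y=0, z=0, E1 = 0 but E2 = 1.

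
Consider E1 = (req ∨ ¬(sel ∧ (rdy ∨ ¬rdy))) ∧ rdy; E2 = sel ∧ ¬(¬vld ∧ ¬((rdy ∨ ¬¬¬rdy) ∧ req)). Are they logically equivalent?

E1: (req ∨ ¬(sel ∧ (rdy ∨ ¬rdy))) ∧ rdy
    = (req ∨ ¬sel) ∧ rdy   (complement / identity)
E2: sel ∧ ¬(¬vld ∧ ¬((rdy ∨ ¬¬¬rdy) ∧ req))
    = sel ∧ (vld ∨ (rdy ∨ ¬¬¬rdy) ∧ req)   (De Morgan)
    = sel ∧ (vld ∨ (rdy ∨ ¬rdy) ∧ req)   (double negation)
    = sel ∧ (vld ∨ req)   (complement / identity)
These differ: at rdy=1, req=1, sel=0, vld=1, E1 = 1 but E2 = 0.

No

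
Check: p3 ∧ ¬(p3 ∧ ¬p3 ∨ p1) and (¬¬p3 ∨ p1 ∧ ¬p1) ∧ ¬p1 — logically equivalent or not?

E1: p3 ∧ ¬(p3 ∧ ¬p3 ∨ p1)
    = p3 ∧ ¬p1   [complement / identity]
E2: (¬¬p3 ∨ p1 ∧ ¬p1) ∧ ¬p1
    = (p3 ∨ p1 ∧ ¬p1) ∧ ¬p1   [double negation]
    = p3 ∧ ¬p1   [complement / identity]
Both reduce to p3 ∧ ¬p1, so they are equivalent.

Yes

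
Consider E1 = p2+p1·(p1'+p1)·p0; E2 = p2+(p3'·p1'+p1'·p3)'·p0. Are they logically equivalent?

E1: p2+p1·(p1'+p1)·p0
    = p2+p1·p0   — complement / identity
E2: p2+(p3'·p1'+p1'·p3)'·p0
    = p2+(p1')'·p0   — distribution
    = p2+p1·p0   — double negation
Both reduce to p2+p1·p0, so they are equivalent.

Yes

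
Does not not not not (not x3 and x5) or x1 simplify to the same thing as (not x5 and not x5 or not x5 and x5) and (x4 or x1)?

E1: not not not not (not x3 and x5) or x1
    = not not (not x3 and x5) or x1
    = not x3 and x5 or x1
E2: (not x5 and not x5 or not x5 and x5) and (x4 or x1)
    = not x5 and (x4 or x1)
These differ: at x1=0, x3=0, x4=0, x5=1, E1 = 1 but E2 = 0.

No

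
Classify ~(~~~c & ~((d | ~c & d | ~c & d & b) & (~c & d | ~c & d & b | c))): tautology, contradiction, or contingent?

~(~~~c & ~((d | ~c & d | ~c & d & b) & (~c & d | ~c & d & b | c)))
= ~(~~~c & ~(~c & d | ~c & d & b | d & c))   — distribution
= ~(~c & ~(~c & d | ~c & d & b | d & c))   — double negation
= c | ~c & d | ~c & d & b | d & c   — De Morgan
= c | ~c & d | d & c   — absorption
= c | d   — distribution
This depends on c, d, so it is not a constant.

contingent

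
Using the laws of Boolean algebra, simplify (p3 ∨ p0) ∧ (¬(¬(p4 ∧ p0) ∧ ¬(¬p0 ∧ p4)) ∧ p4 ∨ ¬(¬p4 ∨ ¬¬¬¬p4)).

(p3 ∨ p0) ∧ (¬(¬(p4 ∧ p0) ∧ ¬(¬p0 ∧ p4)) ∧ p4 ∨ ¬(¬p4 ∨ ¬¬¬¬p4))
= (p3 ∨ p0) ∧ (¬(¬(p4 ∧ p0) ∧ ¬(¬p0 ∧ p4)) ∧ p4 ∨ ¬(¬p4 ∨ ¬¬p4))
= (p3 ∨ p0) ∧ ((p4 ∧ p0 ∨ ¬p0 ∧ p4) ∧ p4 ∨ ¬(¬p4 ∨ ¬¬p4))
= (p3 ∨ p0) ∧ ((p4 ∧ p0 ∨ ¬p0 ∧ p4) ∧ p4 ∨ p4 ∧ ¬p4)
= (p3 ∨ p0) ∧ (p4 ∧ p4 ∨ p4 ∧ ¬p4)
= (p3 ∨ p0) ∧ p4

(p3 ∨ p0) ∧ p4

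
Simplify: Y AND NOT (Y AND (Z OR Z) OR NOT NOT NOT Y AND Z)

Y AND NOT Z

Y AND NOT (Y AND (Z OR Z) OR NOT NOT NOT Y AND Z)
= Y AND NOT (Y AND Z OR NOT NOT NOT Y AND Z)   [idempotence]
= Y AND NOT (Y AND Z OR NOT Y AND Z)   [double negation]
= Y AND NOT Z   [distribution]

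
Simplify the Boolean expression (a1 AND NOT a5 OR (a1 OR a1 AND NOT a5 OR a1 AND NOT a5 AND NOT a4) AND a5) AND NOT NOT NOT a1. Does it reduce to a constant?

(a1 AND NOT a5 OR (a1 OR a1 AND NOT a5 OR a1 AND NOT a5 AND NOT a4) AND a5) AND NOT NOT NOT a1
= (a1 AND NOT a5 OR (a1 OR a1 AND NOT a5) AND a5) AND NOT NOT NOT a1   — absorption
= (a1 AND NOT a5 OR a1 AND a5) AND NOT NOT NOT a1   — absorption
= a1 AND NOT NOT NOT a1   — distribution
= a1 AND NOT a1   — double negation
= FALSE   — complement

FALSE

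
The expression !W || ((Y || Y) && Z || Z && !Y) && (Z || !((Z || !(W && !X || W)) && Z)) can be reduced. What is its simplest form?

!W || Z

!W || ((Y || Y) && Z || Z && !Y) && (Z || !((Z || !(W && !X || W)) && Z))
= !W || (Y && Z || Z && !Y) && (Z || !((Z || !(W && !X || W)) && Z))
= !W || (Y && Z || Z && !Y) && (Z || !((Z || !W) && Z))
= !W || Z && (Z || !((Z || !W) && Z))
= !W || Z && (Z || !Z)
= !W || Z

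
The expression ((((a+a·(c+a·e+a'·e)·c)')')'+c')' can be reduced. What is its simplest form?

a·c

((((a+a·(c+a·e+a'·e)·c)')')'+c')'
= ((((a+a·(c+e)·c)')')'+c')'
= ((((a+a·c)')')'+c')'
= (((a')')'+c')'
= (a'+c')'
= a·c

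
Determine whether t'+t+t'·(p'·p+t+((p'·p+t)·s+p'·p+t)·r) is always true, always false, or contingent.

always true

t'+t+t'·(p'·p+t+((p'·p+t)·s+p'·p+t)·r)
= t'+t+t'·(p'·p+t+(p'·p+t)·r)   [absorption]
= t'+t+t'·(p'·p+t)   [absorption]
= t'+t+t'·t   [complement / identity]
= t'+t   [complement / identity]
= 1   [complement]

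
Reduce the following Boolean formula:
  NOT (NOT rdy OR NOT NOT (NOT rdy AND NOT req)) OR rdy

rdy

NOT (NOT rdy OR NOT NOT (NOT rdy AND NOT req)) OR rdy
= rdy AND NOT (NOT rdy AND NOT req) OR rdy
= rdy AND (rdy OR req) OR rdy
= rdy OR rdy
= rdy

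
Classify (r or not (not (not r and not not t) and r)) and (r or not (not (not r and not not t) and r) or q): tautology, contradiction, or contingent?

tautology

(r or not (not (not r and not not t) and r)) and (r or not (not (not r and not not t) and r) or q)
= r or not (not (not r and not not t) and r)   — absorption
= r or not ((r or not t) and r)   — De Morgan
= r or not r   — absorption
= True   — complement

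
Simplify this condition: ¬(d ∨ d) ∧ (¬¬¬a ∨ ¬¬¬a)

¬(d ∨ d) ∧ (¬¬¬a ∨ ¬¬¬a)
= ¬d ∧ (¬¬¬a ∨ ¬¬¬a)   [idempotence]
= ¬d ∧ ¬¬¬a   [idempotence]
= ¬d ∧ ¬a   [double negation]

¬d ∧ ¬a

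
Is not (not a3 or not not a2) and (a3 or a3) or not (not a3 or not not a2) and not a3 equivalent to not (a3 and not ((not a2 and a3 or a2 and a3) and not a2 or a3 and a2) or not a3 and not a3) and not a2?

Yes

E1: not (not a3 or not not a2) and (a3 or a3) or not (not a3 or not not a2) and not a3
    = not (not a3 or not not a2) and a3 or not (not a3 or not not a2) and not a3
    = not (not a3 or not not a2)
    = a3 and not a2
E2: not (a3 and not ((not a2 and a3 or a2 and a3) and not a2 or a3 and a2) or not a3 and not a3) and not a2
    = not (a3 and not (a3 and not a2 or a3 and a2) or not a3 and not a3) and not a2
    = not (a3 and not a3 or not a3 and not a3) and not a2
    = not not a3 and not a2
    = a3 and not a2
Both reduce to a3 and not a2, so they are equivalent.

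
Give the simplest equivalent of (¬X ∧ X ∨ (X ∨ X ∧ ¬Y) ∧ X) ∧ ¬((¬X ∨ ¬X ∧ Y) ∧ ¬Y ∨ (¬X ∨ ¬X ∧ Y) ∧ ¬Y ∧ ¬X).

X

(¬X ∧ X ∨ (X ∨ X ∧ ¬Y) ∧ X) ∧ ¬((¬X ∨ ¬X ∧ Y) ∧ ¬Y ∨ (¬X ∨ ¬X ∧ Y) ∧ ¬Y ∧ ¬X)
= (¬X ∧ X ∨ X ∧ X) ∧ ¬((¬X ∨ ¬X ∧ Y) ∧ ¬Y ∨ (¬X ∨ ¬X ∧ Y) ∧ ¬Y ∧ ¬X)
= X ∧ ¬((¬X ∨ ¬X ∧ Y) ∧ ¬Y ∨ (¬X ∨ ¬X ∧ Y) ∧ ¬Y ∧ ¬X)
= X ∧ ¬((¬X ∨ ¬X ∧ Y) ∧ ¬Y)
= X ∧ ¬(¬X ∧ ¬Y)
= X ∧ (X ∨ Y)
= X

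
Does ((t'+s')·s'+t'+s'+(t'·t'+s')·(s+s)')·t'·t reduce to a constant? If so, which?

((t'+s')·s'+t'+s'+(t'·t'+s')·(s+s)')·t'·t
= ((t'+s')·s'+t'+s'+(t'·t'+s')·s')·t'·t   — idempotence
= ((t'+s')·s'+t'+s'+(t'+s')·s')·t'·t   — idempotence
= ((t'+s')·s'+t'+s')·t'·t   — absorption
= (t'+s')·t'·t   — absorption
= t'·t   — absorption
= 0   — complement

yes, False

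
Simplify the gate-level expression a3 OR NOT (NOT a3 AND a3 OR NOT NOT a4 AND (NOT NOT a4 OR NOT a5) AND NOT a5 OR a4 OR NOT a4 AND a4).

a3 OR NOT (NOT a3 AND a3 OR NOT NOT a4 AND (NOT NOT a4 OR NOT a5) AND NOT a5 OR a4 OR NOT a4 AND a4)
= a3 OR NOT (NOT a3 AND a3 OR NOT NOT a4 AND NOT a5 OR a4 OR NOT a4 AND a4)
= a3 OR NOT (NOT a3 AND a3 OR a4 AND NOT a5 OR a4 OR NOT a4 AND a4)
= a3 OR NOT (a4 AND NOT a5 OR a4 OR NOT a4 AND a4)
= a3 OR NOT (a4 AND NOT a5 OR a4)
= a3 OR NOT a4

a3 OR NOT a4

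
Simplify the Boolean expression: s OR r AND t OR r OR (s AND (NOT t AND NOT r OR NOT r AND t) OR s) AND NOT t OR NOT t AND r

s OR r

s OR r AND t OR r OR (s AND (NOT t AND NOT r OR NOT r AND t) OR s) AND NOT t OR NOT t AND r
= s OR r OR (s AND (NOT t AND NOT r OR NOT r AND t) OR s) AND NOT t OR NOT t AND r   — absorption
= s OR r OR (s AND NOT r OR s) AND NOT t OR NOT t AND r   — distribution
= s OR r OR (s AND NOT r OR s OR r) AND NOT t   — distribution
= s OR r OR (s OR r) AND NOT t   — absorption
= s OR r   — absorption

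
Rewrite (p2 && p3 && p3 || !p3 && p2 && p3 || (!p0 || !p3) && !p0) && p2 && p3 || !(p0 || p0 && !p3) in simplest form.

p2 && p3 || !p0

(p2 && p3 && p3 || !p3 && p2 && p3 || (!p0 || !p3) && !p0) && p2 && p3 || !(p0 || p0 && !p3)
= (p2 && p3 && p3 || !p3 && p2 && p3 || !p0) && p2 && p3 || !(p0 || p0 && !p3)   [absorption]
= (p2 && p3 || !p0) && p2 && p3 || !(p0 || p0 && !p3)   [distribution]
= p2 && p3 || !(p0 || p0 && !p3)   [absorption]
= p2 && p3 || !p0   [absorption]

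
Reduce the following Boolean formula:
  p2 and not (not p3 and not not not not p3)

p2

p2 and not (not p3 and not not not not p3)
= p2 and not (not p3 and not not p3)   (double negation)
= p2 and (p3 or not p3)   (De Morgan)
= p2   (complement / identity)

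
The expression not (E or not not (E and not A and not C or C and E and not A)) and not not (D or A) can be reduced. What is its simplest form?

not E and (D or A)

not (E or not not (E and not A and not C or C and E and not A)) and not not (D or A)
= not (E or E and not A and not C or C and E and not A) and not not (D or A)   — double negation
= not (E or E and not A) and not not (D or A)   — distribution
= not (E or E and not A) and (D or A)   — double negation
= not E and (D or A)   — absorption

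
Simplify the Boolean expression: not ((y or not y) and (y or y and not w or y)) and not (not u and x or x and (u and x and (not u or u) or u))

not y and not x

not ((y or not y) and (y or y and not w or y)) and not (not u and x or x and (u and x and (not u or u) or u))
= not ((y or not y) and (y or y and not w or y)) and not (not u and x or x and (u and x or u))   — complement / identity
= not ((y or not y) and (y or y)) and not (not u and x or x and (u and x or u))   — absorption
= not (y or y) and not (not u and x or x and (u and x or u))   — complement / identity
= not (y or y) and not (not u and x or x and u)   — absorption
= not y and not (not u and x or x and u)   — idempotence
= not y and not x   — distribution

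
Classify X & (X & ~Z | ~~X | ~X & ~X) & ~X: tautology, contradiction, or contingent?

contradiction

X & (X & ~Z | ~~X | ~X & ~X) & ~X
= X & (X & ~Z | X | ~X & ~X) & ~X   — double negation
= X & (X & ~Z | X | ~X) & ~X   — idempotence
= X & (X | ~X) & ~X   — absorption
= X & ~X   — complement / identity
= 0   — complement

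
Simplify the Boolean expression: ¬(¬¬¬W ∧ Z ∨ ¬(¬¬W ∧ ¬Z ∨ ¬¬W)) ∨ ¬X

W ∨ ¬X

¬(¬¬¬W ∧ Z ∨ ¬(¬¬W ∧ ¬Z ∨ ¬¬W)) ∨ ¬X
= ¬(¬¬¬W ∧ Z ∨ ¬¬¬W) ∨ ¬X   (absorption)
= ¬¬¬¬W ∨ ¬X   (absorption)
= ¬¬W ∨ ¬X   (double negation)
= W ∨ ¬X   (double negation)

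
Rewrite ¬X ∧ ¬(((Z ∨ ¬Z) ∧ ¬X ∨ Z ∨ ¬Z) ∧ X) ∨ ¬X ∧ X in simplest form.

¬X

¬X ∧ ¬(((Z ∨ ¬Z) ∧ ¬X ∨ Z ∨ ¬Z) ∧ X) ∨ ¬X ∧ X
= ¬X ∧ ¬((Z ∨ ¬Z) ∧ X) ∨ ¬X ∧ X   [absorption]
= ¬X ∧ ¬X ∨ ¬X ∧ X   [complement / identity]
= ¬X   [distribution]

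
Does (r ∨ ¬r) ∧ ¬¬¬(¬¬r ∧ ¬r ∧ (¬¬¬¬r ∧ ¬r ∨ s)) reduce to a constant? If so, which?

yes, True

(r ∨ ¬r) ∧ ¬¬¬(¬¬r ∧ ¬r ∧ (¬¬¬¬r ∧ ¬r ∨ s))
= (r ∨ ¬r) ∧ ¬¬¬(¬¬r ∧ ¬r ∧ (¬¬r ∧ ¬r ∨ s))   (double negation)
= (r ∨ ¬r) ∧ ¬(¬¬r ∧ ¬r ∧ (¬¬r ∧ ¬r ∨ s))   (double negation)
= ¬(¬¬r ∧ ¬r ∧ (¬¬r ∧ ¬r ∨ s))   (complement / identity)
= ¬(¬¬r ∧ ¬r)   (absorption)
= ¬r ∨ r   (De Morgan)
= True   (complement)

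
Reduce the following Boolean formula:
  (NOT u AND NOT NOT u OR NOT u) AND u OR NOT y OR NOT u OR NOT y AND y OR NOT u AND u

(NOT u AND NOT NOT u OR NOT u) AND u OR NOT y OR NOT u OR NOT y AND y OR NOT u AND u
= (NOT u AND NOT NOT u OR NOT u) AND u OR NOT y OR NOT u OR NOT y AND y   — complement / identity
= (NOT u AND u OR NOT u) AND u OR NOT y OR NOT u OR NOT y AND y   — double negation
= NOT u AND u OR NOT y OR NOT u OR NOT y AND y   — complement / identity
= NOT y OR NOT u OR NOT y AND y   — complement / identity
= NOT y OR NOT u   — complement / identity

NOT y OR NOT u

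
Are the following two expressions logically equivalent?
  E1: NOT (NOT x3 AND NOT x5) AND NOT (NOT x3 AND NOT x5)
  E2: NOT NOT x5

E1: NOT (NOT x3 AND NOT x5) AND NOT (NOT x3 AND NOT x5)
    = NOT (NOT x3 AND NOT x5)   — idempotence
    = x3 OR x5   — De Morgan
E2: NOT NOT x5
    = x5   — double negation
These differ: at x3=1, x5=0, E1 = 1 but E2 = 0.

No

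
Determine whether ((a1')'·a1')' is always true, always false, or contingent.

((a1')'·a1')'
= a1'+a1   — De Morgan
= 1   — complement

always true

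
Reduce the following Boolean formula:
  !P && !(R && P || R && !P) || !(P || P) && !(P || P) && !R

!P && !(R && P || R && !P) || !(P || P) && !(P || P) && !R
= !P && !(R && P || R && !P) || !(P || P) && !R   [idempotence]
= !P && !(R && P || R && !P) || !P && !R   [idempotence]
= !P && !R || !P && !R   [distribution]
= !P && !R   [idempotence]

!P && !R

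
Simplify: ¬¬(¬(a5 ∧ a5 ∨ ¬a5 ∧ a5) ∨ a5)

¬¬(¬(a5 ∧ a5 ∨ ¬a5 ∧ a5) ∨ a5)
= ¬¬(¬a5 ∨ a5)   [distribution]
= ¬a5 ∨ a5   [double negation]
= True   [complement]

True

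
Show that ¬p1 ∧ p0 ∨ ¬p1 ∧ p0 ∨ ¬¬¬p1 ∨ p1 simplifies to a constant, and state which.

¬p1 ∧ p0 ∨ ¬p1 ∧ p0 ∨ ¬¬¬p1 ∨ p1
= ¬p1 ∧ p0 ∨ ¬p1 ∧ p0 ∨ ¬p1 ∨ p1   — double negation
= ¬p1 ∧ p0 ∨ ¬p1 ∨ p1   — idempotence
= ¬p1 ∨ p1   — absorption
= True   — complement

True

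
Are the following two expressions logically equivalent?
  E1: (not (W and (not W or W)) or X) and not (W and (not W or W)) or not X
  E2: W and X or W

No

E1: (not (W and (not W or W)) or X) and not (W and (not W or W)) or not X
    = not (W and (not W or W)) or not X
    = not W or not X
E2: W and X or W
    = W
These differ: at W=0, X=0, E1 = 1 but E2 = 0.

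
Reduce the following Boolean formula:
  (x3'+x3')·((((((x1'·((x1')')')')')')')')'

(x3'+x3')·((((((x1'·((x1')')')')')')')')'
= (x3'+x3')·((((x1'·((x1')')')')')')'   (double negation)
= (x3'+x3')·((x1'·((x1')')')')'   (double negation)
= (x3'+x3')·x1'·((x1')')'   (double negation)
= x3'·x1'·((x1')')'   (idempotence)
= x3'·x1'·x1'   (double negation)
= x3'·x1'   (idempotence)

x3'·x1'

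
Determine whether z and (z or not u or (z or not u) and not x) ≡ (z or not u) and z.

E1: z and (z or not u or (z or not u) and not x)
    = z and (z or not u)   — absorption
    = z   — absorption
E2: (z or not u) and z
    = z   — absorption
Both reduce to z, so they are equivalent.

Yes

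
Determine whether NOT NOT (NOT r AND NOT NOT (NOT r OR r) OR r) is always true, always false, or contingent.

NOT NOT (NOT r AND NOT NOT (NOT r OR r) OR r)
= NOT NOT (NOT r AND (NOT r OR r) OR r)   [double negation]
= NOT r AND (NOT r OR r) OR r   [double negation]
= NOT r OR r   [complement / identity]
= TRUE   [complement]

always true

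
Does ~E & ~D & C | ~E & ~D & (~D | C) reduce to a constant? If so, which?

~E & ~D & C | ~E & ~D & (~D | C)
= ~E & ~D & C | ~E & ~D   [absorption]
= ~E & ~D   [absorption]
This depends on D, E, so it is not a constant.

no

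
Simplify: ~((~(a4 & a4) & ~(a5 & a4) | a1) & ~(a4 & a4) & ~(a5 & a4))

a4

~((~(a4 & a4) & ~(a5 & a4) | a1) & ~(a4 & a4) & ~(a5 & a4))
= ~(~(a4 & a4) & ~(a5 & a4))   (absorption)
= a4 & a4 | a5 & a4   (De Morgan)
= a4 & (a4 | a5)   (distribution)
= a4   (absorption)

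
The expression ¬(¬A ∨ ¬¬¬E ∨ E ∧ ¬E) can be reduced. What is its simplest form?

¬(¬A ∨ ¬¬¬E ∨ E ∧ ¬E)
= ¬(¬A ∨ ¬E ∨ E ∧ ¬E)   (double negation)
= ¬(¬A ∨ ¬E)   (complement / identity)
= A ∧ E   (De Morgan)

A ∧ E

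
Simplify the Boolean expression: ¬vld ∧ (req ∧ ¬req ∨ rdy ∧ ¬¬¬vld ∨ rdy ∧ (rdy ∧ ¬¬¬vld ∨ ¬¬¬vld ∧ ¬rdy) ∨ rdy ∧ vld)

¬vld ∧ rdy

¬vld ∧ (req ∧ ¬req ∨ rdy ∧ ¬¬¬vld ∨ rdy ∧ (rdy ∧ ¬¬¬vld ∨ ¬¬¬vld ∧ ¬rdy) ∨ rdy ∧ vld)
= ¬vld ∧ (rdy ∧ ¬¬¬vld ∨ rdy ∧ (rdy ∧ ¬¬¬vld ∨ ¬¬¬vld ∧ ¬rdy) ∨ rdy ∧ vld)   (complement / identity)
= ¬vld ∧ (rdy ∧ ¬¬¬vld ∨ rdy ∧ ¬¬¬vld ∨ rdy ∧ vld)   (distribution)
= ¬vld ∧ (rdy ∧ ¬¬¬vld ∨ rdy ∧ vld)   (idempotence)
= ¬vld ∧ (rdy ∧ ¬vld ∨ rdy ∧ vld)   (double negation)
= ¬vld ∧ rdy   (distribution)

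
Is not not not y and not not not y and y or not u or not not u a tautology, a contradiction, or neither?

tautology

not not not y and not not not y and y or not u or not not u
= not not not y and not not not y and y or not u or u   — double negation
= not not not y and y or not u or u   — idempotence
= not y and y or not u or u   — double negation
= not u or u   — complement / identity
= True   — complement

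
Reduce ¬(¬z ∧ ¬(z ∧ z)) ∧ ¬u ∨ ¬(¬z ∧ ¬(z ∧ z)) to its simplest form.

z

¬(¬z ∧ ¬(z ∧ z)) ∧ ¬u ∨ ¬(¬z ∧ ¬(z ∧ z))
= ¬(¬z ∧ ¬(z ∧ z))   — absorption
= ¬(¬z ∧ ¬z)   — idempotence
= z ∨ z   — De Morgan
= z   — idempotence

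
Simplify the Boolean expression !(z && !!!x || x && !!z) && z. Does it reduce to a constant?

!(z && !!!x || x && !!z) && z
= !(z && !!!x || x && z) && z
= !(z && !x || x && z) && z
= !z && z
= false

false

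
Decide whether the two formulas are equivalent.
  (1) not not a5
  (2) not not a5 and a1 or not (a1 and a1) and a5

E1: not not a5
    = a5   — double negation
E2: not not a5 and a1 or not (a1 and a1) and a5
    = a5 and a1 or not (a1 and a1) and a5   — double negation
    = a5 and a1 or not a1 and a5   — idempotence
    = a5   — distribution
Both reduce to a5, so they are equivalent.

Yes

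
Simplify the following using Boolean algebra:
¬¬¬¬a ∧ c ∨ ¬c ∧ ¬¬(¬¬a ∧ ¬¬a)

¬¬¬¬a ∧ c ∨ ¬c ∧ ¬¬(¬¬a ∧ ¬¬a)
= ¬¬¬¬a ∧ c ∨ ¬c ∧ ¬¬¬¬a
= ¬¬¬¬a
= ¬¬a
= a

a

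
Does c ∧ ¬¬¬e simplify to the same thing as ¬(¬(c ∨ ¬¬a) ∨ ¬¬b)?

E1: c ∧ ¬¬¬e
    = c ∧ ¬e   (double negation)
E2: ¬(¬(c ∨ ¬¬a) ∨ ¬¬b)
    = ¬(¬(c ∨ a) ∨ ¬¬b)   (double negation)
    = (c ∨ a) ∧ ¬b   (De Morgan)
These differ: at a=1, b=1, c=1, e=0, E1 = 1 but E2 = 0.

No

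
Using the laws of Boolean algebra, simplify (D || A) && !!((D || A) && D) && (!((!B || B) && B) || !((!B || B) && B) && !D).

(D || A) && !!((D || A) && D) && (!((!B || B) && B) || !((!B || B) && B) && !D)
= (D || A) && !!((D || A) && D) && !((!B || B) && B)   [absorption]
= (D || A) && !!D && !((!B || B) && B)   [absorption]
= (D || A) && !!D && !B   [complement / identity]
= (D || A) && D && !B   [double negation]
= D && !B   [absorption]

D && !B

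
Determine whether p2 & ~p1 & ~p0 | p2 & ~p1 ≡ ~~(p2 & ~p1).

Yes

E1: p2 & ~p1 & ~p0 | p2 & ~p1
    = p2 & ~p1   [absorption]
E2: ~~(p2 & ~p1)
    = p2 & ~p1   [double negation]
Both reduce to p2 & ~p1, so they are equivalent.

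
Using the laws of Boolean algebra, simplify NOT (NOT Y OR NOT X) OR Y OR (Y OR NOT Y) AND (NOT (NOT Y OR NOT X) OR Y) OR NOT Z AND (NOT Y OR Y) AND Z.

Y

NOT (NOT Y OR NOT X) OR Y OR (Y OR NOT Y) AND (NOT (NOT Y OR NOT X) OR Y) OR NOT Z AND (NOT Y OR Y) AND Z
= NOT (NOT Y OR NOT X) OR Y OR NOT (NOT Y OR NOT X) OR Y OR NOT Z AND (NOT Y OR Y) AND Z   — complement / identity
= NOT (NOT Y OR NOT X) OR Y OR NOT (NOT Y OR NOT X) OR Y OR NOT Z AND Z   — complement / identity
= NOT (NOT Y OR NOT X) OR Y OR NOT (NOT Y OR NOT X) OR Y   — complement / identity
= NOT (NOT Y OR NOT X) OR Y   — idempotence
= Y AND X OR Y   — De Morgan
= Y   — absorption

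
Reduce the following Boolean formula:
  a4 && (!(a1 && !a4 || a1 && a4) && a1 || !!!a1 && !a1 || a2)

a4 && (!(a1 && !a4 || a1 && a4) && a1 || !!!a1 && !a1 || a2)
= a4 && (!a1 && a1 || !!!a1 && !a1 || a2)   [distribution]
= a4 && (!a1 && a1 || !a1 && !a1 || a2)   [double negation]
= a4 && (!a1 || a2)   [distribution]

a4 && (!a1 || a2)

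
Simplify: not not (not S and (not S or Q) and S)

not not (not S and (not S or Q) and S)
= not S and (not S or Q) and S   — double negation
= not S and S   — absorption
= False   — complement

False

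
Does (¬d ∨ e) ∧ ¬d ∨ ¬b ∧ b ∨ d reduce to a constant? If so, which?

yes, True

(¬d ∨ e) ∧ ¬d ∨ ¬b ∧ b ∨ d
= ¬d ∨ ¬b ∧ b ∨ d
= ¬d ∨ d
= True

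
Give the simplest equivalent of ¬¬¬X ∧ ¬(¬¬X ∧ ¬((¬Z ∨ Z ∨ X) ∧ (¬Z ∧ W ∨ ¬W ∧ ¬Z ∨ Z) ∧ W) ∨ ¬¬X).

¬X

¬¬¬X ∧ ¬(¬¬X ∧ ¬((¬Z ∨ Z ∨ X) ∧ (¬Z ∧ W ∨ ¬W ∧ ¬Z ∨ Z) ∧ W) ∨ ¬¬X)
= ¬¬¬X ∧ ¬(¬¬X ∧ ¬((¬Z ∨ Z ∨ X) ∧ (¬Z ∨ Z) ∧ W) ∨ ¬¬X)   (distribution)
= ¬¬¬X ∧ ¬(¬¬X ∧ ¬((¬Z ∨ Z) ∧ W) ∨ ¬¬X)   (absorption)
= ¬¬¬X ∧ ¬(¬¬X ∧ ¬W ∨ ¬¬X)   (complement / identity)
= ¬¬¬X ∧ ¬¬¬X   (absorption)
= ¬¬¬X   (idempotence)
= ¬X   (double negation)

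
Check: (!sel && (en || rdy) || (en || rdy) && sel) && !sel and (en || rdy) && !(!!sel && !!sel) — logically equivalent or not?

E1: (!sel && (en || rdy) || (en || rdy) && sel) && !sel
    = (en || rdy) && !sel   (distribution)
E2: (en || rdy) && !(!!sel && !!sel)
    = (en || rdy) && !!!sel   (idempotence)
    = (en || rdy) && !sel   (double negation)
Both reduce to (en || rdy) && !sel, so they are equivalent.

Yes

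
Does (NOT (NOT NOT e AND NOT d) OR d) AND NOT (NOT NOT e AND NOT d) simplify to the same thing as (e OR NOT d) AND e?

No

E1: (NOT (NOT NOT e AND NOT d) OR d) AND NOT (NOT NOT e AND NOT d)
    = NOT (NOT NOT e AND NOT d)
    = NOT e OR d
E2: (e OR NOT d) AND e
    = e
These differ: at d=0, e=0, E1 = 1 but E2 = 0.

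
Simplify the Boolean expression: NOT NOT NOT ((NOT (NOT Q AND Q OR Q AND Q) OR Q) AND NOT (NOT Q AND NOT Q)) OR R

NOT Q OR R

NOT NOT NOT ((NOT (NOT Q AND Q OR Q AND Q) OR Q) AND NOT (NOT Q AND NOT Q)) OR R
= NOT NOT NOT ((NOT Q OR Q) AND NOT (NOT Q AND NOT Q)) OR R   (distribution)
= NOT NOT NOT NOT (NOT Q AND NOT Q) OR R   (complement / identity)
= NOT NOT (NOT Q AND NOT Q) OR R   (double negation)
= NOT NOT NOT Q OR R   (idempotence)
= NOT Q OR R   (double negation)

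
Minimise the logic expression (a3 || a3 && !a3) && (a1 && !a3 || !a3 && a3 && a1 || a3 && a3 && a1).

a3 && a1

(a3 || a3 && !a3) && (a1 && !a3 || !a3 && a3 && a1 || a3 && a3 && a1)
= a3 && (a1 && !a3 || !a3 && a3 && a1 || a3 && a3 && a1)   [complement / identity]
= a3 && (a1 && !a3 || a3 && a1)   [distribution]
= a3 && a1   [distribution]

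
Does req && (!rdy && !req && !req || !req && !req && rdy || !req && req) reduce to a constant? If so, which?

req && (!rdy && !req && !req || !req && !req && rdy || !req && req)
= req && (!req && !req || !req && req)   — distribution
= req && !req   — distribution
= false   — complement

yes, False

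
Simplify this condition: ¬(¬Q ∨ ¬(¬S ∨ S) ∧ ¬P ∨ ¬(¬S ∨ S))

¬(¬Q ∨ ¬(¬S ∨ S) ∧ ¬P ∨ ¬(¬S ∨ S))
= ¬(¬Q ∨ ¬(¬S ∨ S))
= Q ∧ (¬S ∨ S)
= Q

Q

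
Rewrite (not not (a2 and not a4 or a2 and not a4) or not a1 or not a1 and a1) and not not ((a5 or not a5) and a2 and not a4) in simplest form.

a2 and not a4

(not not (a2 and not a4 or a2 and not a4) or not a1 or not a1 and a1) and not not ((a5 or not a5) and a2 and not a4)
= (not not (a2 and not a4 or a2 and not a4) or not a1 or not a1 and a1) and not not (a2 and not a4)   (complement / identity)
= (not not (a2 and not a4 or a2 and not a4) or not a1) and not not (a2 and not a4)   (complement / identity)
= (not not (a2 and not a4) or not a1) and not not (a2 and not a4)   (idempotence)
= not not (a2 and not a4)   (absorption)
= a2 and not a4   (double negation)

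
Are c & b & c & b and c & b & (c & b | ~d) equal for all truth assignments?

Yes

E1: c & b & c & b
    = c & b
E2: c & b & (c & b | ~d)
    = c & b
Both reduce to c & b, so they are equivalent.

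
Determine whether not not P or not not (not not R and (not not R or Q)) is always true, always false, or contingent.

contingent

not not P or not not (not not R and (not not R or Q))
= not not P or not not not not R   (absorption)
= not not P or not not R   (double negation)
= P or not not R   (double negation)
= P or R   (double negation)
This depends on P, R, so it is not a constant.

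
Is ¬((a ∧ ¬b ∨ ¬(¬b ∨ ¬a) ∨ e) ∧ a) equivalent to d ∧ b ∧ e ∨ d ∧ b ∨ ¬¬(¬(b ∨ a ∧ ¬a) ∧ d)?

No

E1: ¬((a ∧ ¬b ∨ ¬(¬b ∨ ¬a) ∨ e) ∧ a)
    = ¬((a ∧ ¬b ∨ b ∧ a ∨ e) ∧ a)   (De Morgan)
    = ¬((a ∨ e) ∧ a)   (distribution)
    = ¬a   (absorption)
E2: d ∧ b ∧ e ∨ d ∧ b ∨ ¬¬(¬(b ∨ a ∧ ¬a) ∧ d)
    = d ∧ b ∧ e ∨ d ∧ b ∨ ¬(b ∨ a ∧ ¬a) ∧ d   (double negation)
    = d ∧ b ∨ ¬(b ∨ a ∧ ¬a) ∧ d   (absorption)
    = d ∧ b ∨ ¬b ∧ d   (complement / identity)
    = d   (distribution)
These differ: at a=0, b=1, d=0, e=1, E1 = 1 but E2 = 0.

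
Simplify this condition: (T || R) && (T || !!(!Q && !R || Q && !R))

(T || R) && (T || !!(!Q && !R || Q && !R))
= (T || R) && (T || !!!R)   [distribution]
= (T || R) && (T || !R)   [double negation]
= T || R && !R   [distribution]
= T   [complement / identity]

T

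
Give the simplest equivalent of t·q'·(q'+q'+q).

t·q'

t·q'·(q'+q'+q)
= t·q'·(q'+q)   [idempotence]
= t·q'   [complement / identity]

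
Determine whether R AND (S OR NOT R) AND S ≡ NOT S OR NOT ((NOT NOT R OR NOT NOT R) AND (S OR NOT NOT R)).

No

E1: R AND (S OR NOT R) AND S
    = R AND S   — absorption
E2: NOT S OR NOT ((NOT NOT R OR NOT NOT R) AND (S OR NOT NOT R))
    = NOT S OR NOT (NOT NOT R OR NOT NOT R AND S)   — distribution
    = NOT S OR NOT NOT NOT R   — absorption
    = NOT S OR NOT R   — double negation
These differ: at R=0, S=0, E1 = 0 but E2 = 1.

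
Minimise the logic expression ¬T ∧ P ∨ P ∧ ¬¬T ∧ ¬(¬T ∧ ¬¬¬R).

P

¬T ∧ P ∨ P ∧ ¬¬T ∧ ¬(¬T ∧ ¬¬¬R)
= ¬T ∧ P ∨ P ∧ T ∧ ¬(¬T ∧ ¬¬¬R)   [double negation]
= ¬T ∧ P ∨ P ∧ T ∧ (T ∨ ¬¬R)   [De Morgan]
= ¬T ∧ P ∨ P ∧ T ∧ (T ∨ R)   [double negation]
= ¬T ∧ P ∨ P ∧ T   [absorption]
= P   [distribution]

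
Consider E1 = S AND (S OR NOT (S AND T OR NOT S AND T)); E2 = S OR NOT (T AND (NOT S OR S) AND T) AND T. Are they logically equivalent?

Yes

E1: S AND (S OR NOT (S AND T OR NOT S AND T))
    = S AND (S OR NOT T)   — distribution
    = S   — absorption
E2: S OR NOT (T AND (NOT S OR S) AND T) AND T
    = S OR NOT (T AND T) AND T   — complement / identity
    = S OR NOT T AND T   — idempotence
    = S   — complement / identity
Both reduce to S, so they are equivalent.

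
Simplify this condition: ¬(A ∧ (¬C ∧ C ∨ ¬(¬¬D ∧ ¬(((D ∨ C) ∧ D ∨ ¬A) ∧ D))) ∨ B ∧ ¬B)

¬(A ∧ (¬C ∧ C ∨ ¬(¬¬D ∧ ¬(((D ∨ C) ∧ D ∨ ¬A) ∧ D))) ∨ B ∧ ¬B)
= ¬(A ∧ (¬C ∧ C ∨ ¬(¬¬D ∧ ¬(((D ∨ C) ∧ D ∨ ¬A) ∧ D))))   — complement / identity
= ¬(A ∧ (¬C ∧ C ∨ ¬D ∨ ((D ∨ C) ∧ D ∨ ¬A) ∧ D))   — De Morgan
= ¬(A ∧ (¬C ∧ C ∨ ¬D ∨ (D ∨ ¬A) ∧ D))   — absorption
= ¬(A ∧ (¬D ∨ (D ∨ ¬A) ∧ D))   — complement / identity
= ¬(A ∧ (¬D ∨ D))   — absorption
= ¬A   — complement / identity

¬A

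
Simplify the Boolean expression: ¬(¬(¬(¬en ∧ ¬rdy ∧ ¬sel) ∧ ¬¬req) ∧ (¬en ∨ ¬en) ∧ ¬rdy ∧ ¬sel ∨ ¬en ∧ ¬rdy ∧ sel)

en ∨ rdy

¬(¬(¬(¬en ∧ ¬rdy ∧ ¬sel) ∧ ¬¬req) ∧ (¬en ∨ ¬en) ∧ ¬rdy ∧ ¬sel ∨ ¬en ∧ ¬rdy ∧ sel)
= ¬(¬(¬(¬en ∧ ¬rdy ∧ ¬sel) ∧ ¬¬req) ∧ ¬en ∧ ¬rdy ∧ ¬sel ∨ ¬en ∧ ¬rdy ∧ sel)   [idempotence]
= ¬((¬en ∧ ¬rdy ∧ ¬sel ∨ ¬req) ∧ ¬en ∧ ¬rdy ∧ ¬sel ∨ ¬en ∧ ¬rdy ∧ sel)   [De Morgan]
= ¬(¬en ∧ ¬rdy ∧ ¬sel ∨ ¬en ∧ ¬rdy ∧ sel)   [absorption]
= ¬(¬en ∧ ¬rdy)   [distribution]
= en ∨ rdy   [De Morgan]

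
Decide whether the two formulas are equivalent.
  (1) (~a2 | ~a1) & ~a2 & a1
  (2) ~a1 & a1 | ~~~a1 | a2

No

E1: (~a2 | ~a1) & ~a2 & a1
    = ~a2 & a1   (absorption)
E2: ~a1 & a1 | ~~~a1 | a2
    = ~~~a1 | a2   (complement / identity)
    = ~a1 | a2   (double negation)
These differ: at a1=0, a2=1, E1 = 0 but E2 = 1.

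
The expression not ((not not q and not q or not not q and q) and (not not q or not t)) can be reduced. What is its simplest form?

not q

not ((not not q and not q or not not q and q) and (not not q or not t))
= not (not not q and (not not q or not t))   [distribution]
= not not not q   [absorption]
= not q   [double negation]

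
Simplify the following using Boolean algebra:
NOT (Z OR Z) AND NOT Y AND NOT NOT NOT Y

NOT (Z OR Z) AND NOT Y AND NOT NOT NOT Y
= NOT (Z OR Z) AND NOT Y AND NOT Y   — double negation
= NOT (Z OR Z) AND NOT Y   — idempotence
= NOT Z AND NOT Y   — idempotence

NOT Z AND NOT Y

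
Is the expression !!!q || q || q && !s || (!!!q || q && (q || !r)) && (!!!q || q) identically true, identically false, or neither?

identically true

!!!q || q || q && !s || (!!!q || q && (q || !r)) && (!!!q || q)
= !!!q || q || q && !s || (!!!q || q) && (!!!q || q)   [absorption]
= !!!q || q || (!!!q || q) && (!!!q || q)   [absorption]
= !!!q || q || !!!q || q   [idempotence]
= !!!q || q   [idempotence]
= !q || q   [double negation]
= true   [complement]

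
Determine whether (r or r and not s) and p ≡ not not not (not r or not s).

E1: (r or r and not s) and p
    = r and p
E2: not not not (not r or not s)
    = not not (r and s)
    = r and s
These differ: at p=1, r=1, s=0, E1 = 1 but E2 = 0.

No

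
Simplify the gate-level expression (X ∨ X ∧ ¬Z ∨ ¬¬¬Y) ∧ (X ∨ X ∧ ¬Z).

X

(X ∨ X ∧ ¬Z ∨ ¬¬¬Y) ∧ (X ∨ X ∧ ¬Z)
= (X ∨ X ∧ ¬Z ∨ ¬Y) ∧ (X ∨ X ∧ ¬Z)   [double negation]
= X ∨ X ∧ ¬Z   [absorption]
= X   [absorption]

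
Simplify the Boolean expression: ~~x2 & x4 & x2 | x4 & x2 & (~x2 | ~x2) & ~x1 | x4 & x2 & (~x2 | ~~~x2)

x4 & x2

~~x2 & x4 & x2 | x4 & x2 & (~x2 | ~x2) & ~x1 | x4 & x2 & (~x2 | ~~~x2)
= x2 & x4 & x2 | x4 & x2 & (~x2 | ~x2) & ~x1 | x4 & x2 & (~x2 | ~~~x2)   — double negation
= x2 & x4 & x2 | x4 & x2 & (~x2 | ~x2) & ~x1 | x4 & x2 & (~x2 | ~x2)   — double negation
= x2 & x4 & x2 | x4 & x2 & (~x2 | ~x2)   — absorption
= x2 & x4 & x2 | x4 & x2 & ~x2   — idempotence
= x4 & x2   — distribution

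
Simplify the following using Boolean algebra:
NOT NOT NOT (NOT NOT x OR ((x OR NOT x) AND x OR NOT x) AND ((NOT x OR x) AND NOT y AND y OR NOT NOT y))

NOT NOT NOT (NOT NOT x OR ((x OR NOT x) AND x OR NOT x) AND ((NOT x OR x) AND NOT y AND y OR NOT NOT y))
= NOT NOT NOT (NOT NOT x OR ((x OR NOT x) AND x OR NOT x) AND (NOT y AND y OR NOT NOT y))   — complement / identity
= NOT NOT NOT (NOT NOT x OR (x OR NOT x) AND (NOT y AND y OR NOT NOT y))   — complement / identity
= NOT NOT NOT (NOT NOT x OR NOT y AND y OR NOT NOT y)   — complement / identity
= NOT NOT NOT (NOT NOT x OR NOT NOT y)   — complement / identity
= NOT NOT (NOT x AND NOT y)   — De Morgan
= NOT x AND NOT y   — double negation

NOT x AND NOT y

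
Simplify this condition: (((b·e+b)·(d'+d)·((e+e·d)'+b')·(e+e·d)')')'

b·e'

(((b·e+b)·(d'+d)·((e+e·d)'+b')·(e+e·d)')')'
= (((b·e+b)·(d'+d)·(e+e·d)')')'   [absorption]
= (((b·e+b)·(e+e·d)')')'   [complement / identity]
= (((b·e+b)·e')')'   [absorption]
= ((b·e')')'   [absorption]
= b·e'   [double negation]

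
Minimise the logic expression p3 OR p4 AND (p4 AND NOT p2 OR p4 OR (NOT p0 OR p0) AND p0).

p3 OR p4

p3 OR p4 AND (p4 AND NOT p2 OR p4 OR (NOT p0 OR p0) AND p0)
= p3 OR p4 AND (p4 AND NOT p2 OR p4 OR p0)   — complement / identity
= p3 OR p4 AND (p4 OR p0)   — absorption
= p3 OR p4   — absorption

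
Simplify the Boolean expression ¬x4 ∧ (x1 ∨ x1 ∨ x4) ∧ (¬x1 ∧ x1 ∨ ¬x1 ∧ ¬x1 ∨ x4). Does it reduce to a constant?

¬x4 ∧ (x1 ∨ x1 ∨ x4) ∧ (¬x1 ∧ x1 ∨ ¬x1 ∧ ¬x1 ∨ x4)
= ¬x4 ∧ ((x1 ∨ x1) ∧ (¬x1 ∧ x1 ∨ ¬x1 ∧ ¬x1) ∨ x4)   (distribution)
= ¬x4 ∧ (x1 ∧ (¬x1 ∧ x1 ∨ ¬x1 ∧ ¬x1) ∨ x4)   (idempotence)
= ¬x4 ∧ (x1 ∧ ¬x1 ∨ x4)   (distribution)
= ¬x4 ∧ x4   (complement / identity)
= False   (complement)

False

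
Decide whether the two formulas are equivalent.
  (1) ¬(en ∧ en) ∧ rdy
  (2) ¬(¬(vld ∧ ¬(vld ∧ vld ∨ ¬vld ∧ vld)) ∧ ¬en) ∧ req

E1: ¬(en ∧ en) ∧ rdy
    = ¬en ∧ rdy   [idempotence]
E2: ¬(¬(vld ∧ ¬(vld ∧ vld ∨ ¬vld ∧ vld)) ∧ ¬en) ∧ req
    = ¬(¬(vld ∧ ¬vld) ∧ ¬en) ∧ req   [distribution]
    = (vld ∧ ¬vld ∨ en) ∧ req   [De Morgan]
    = en ∧ req   [complement / identity]
These differ: at en=1, rdy=1, req=1, vld=0, E1 = 0 but E2 = 1.

No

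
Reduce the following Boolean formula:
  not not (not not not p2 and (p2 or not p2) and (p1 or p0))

not not (not not not p2 and (p2 or not p2) and (p1 or p0))
= not not (not not not p2 and (p1 or p0))   — complement / identity
= not not (not p2 and (p1 or p0))   — double negation
= not p2 and (p1 or p0)   — double negation

not p2 and (p1 or p0)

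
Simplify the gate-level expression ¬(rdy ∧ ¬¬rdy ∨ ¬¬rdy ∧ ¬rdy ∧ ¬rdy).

¬rdy

¬(rdy ∧ ¬¬rdy ∨ ¬¬rdy ∧ ¬rdy ∧ ¬rdy)
= ¬(rdy ∧ ¬¬rdy ∨ ¬¬rdy ∧ ¬rdy)   — idempotence
= ¬¬¬rdy   — distribution
= ¬rdy   — double negation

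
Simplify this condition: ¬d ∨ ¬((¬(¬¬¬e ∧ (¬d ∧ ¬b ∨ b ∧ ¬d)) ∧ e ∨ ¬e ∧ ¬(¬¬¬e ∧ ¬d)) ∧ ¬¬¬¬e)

¬d ∨ ¬e

¬d ∨ ¬((¬(¬¬¬e ∧ (¬d ∧ ¬b ∨ b ∧ ¬d)) ∧ e ∨ ¬e ∧ ¬(¬¬¬e ∧ ¬d)) ∧ ¬¬¬¬e)
= ¬d ∨ ¬((¬(¬¬¬e ∧ ¬d) ∧ e ∨ ¬e ∧ ¬(¬¬¬e ∧ ¬d)) ∧ ¬¬¬¬e)   (distribution)
= ¬d ∨ ¬(¬(¬¬¬e ∧ ¬d) ∧ ¬¬¬¬e)   (distribution)
= ¬d ∨ ¬¬¬e ∧ ¬d ∨ ¬¬¬e   (De Morgan)
= ¬d ∨ ¬¬¬e   (absorption)
= ¬d ∨ ¬e   (double negation)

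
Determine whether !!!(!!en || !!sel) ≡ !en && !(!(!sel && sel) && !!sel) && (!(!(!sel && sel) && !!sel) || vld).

E1: !!!(!!en || !!sel)
    = !!(!en && !sel)   (De Morgan)
    = !en && !sel   (double negation)
E2: !en && !(!(!sel && sel) && !!sel) && (!(!(!sel && sel) && !!sel) || vld)
    = !en && !(!(!sel && sel) && !!sel)   (absorption)
    = !en && (!sel && sel || !sel)   (De Morgan)
    = !en && !sel   (complement / identity)
Both reduce to !en && !sel, so they are equivalent.

Yes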